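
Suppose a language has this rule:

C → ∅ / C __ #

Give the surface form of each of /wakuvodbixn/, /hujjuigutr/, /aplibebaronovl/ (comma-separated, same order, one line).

wakuvodbix, hujjuigut, aplibebaronov

/wakuvodbixn/: /n/ is the second consonant of a word-final cluster /xn/, so it deletes. → [wakuvodbix].
/hujjuigutr/: /r/ is the second consonant of a word-final cluster /tr/, so it deletes. → [hujjuigut].
/aplibebaronovl/: /l/ is the second consonant of a word-final cluster /vl/, so it deletes. → [aplibebaronov].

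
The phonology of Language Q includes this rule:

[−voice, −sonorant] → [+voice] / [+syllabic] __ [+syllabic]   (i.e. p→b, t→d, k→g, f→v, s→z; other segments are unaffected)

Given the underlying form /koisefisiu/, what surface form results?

/s/ is a voiceless obstruent between vowels /i/ and /e/, so it voices to [z].
/f/ is a voiceless obstruent between vowels /e/ and /i/, so it voices to [v].
/s/ is a voiceless obstruent between vowels /i/ and /i/, so it voices to [z].
The other instance of /k/ does not occur in the required environment and remains unchanged.
Surface form: [koizeviziu].

koizeviziu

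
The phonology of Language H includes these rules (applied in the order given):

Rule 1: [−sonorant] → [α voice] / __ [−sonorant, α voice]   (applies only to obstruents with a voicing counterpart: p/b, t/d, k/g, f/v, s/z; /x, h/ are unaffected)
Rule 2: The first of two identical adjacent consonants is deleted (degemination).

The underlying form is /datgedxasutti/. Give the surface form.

dadgetxasuti

Rule 1 (regressive voicing assimilation): /t/ precedes the voiced obstruent /g/, so it voices to [d] by assimilation. /d/ precedes the voiceless obstruent /x/, so it devoices to [t] by assimilation. /datgedxasutti/ → dadgetxasutti.
Rule 2 (degemination): /tt/ is a geminate; the first /t/ deletes. /dadgetxasutti/ → dadgetxasuti.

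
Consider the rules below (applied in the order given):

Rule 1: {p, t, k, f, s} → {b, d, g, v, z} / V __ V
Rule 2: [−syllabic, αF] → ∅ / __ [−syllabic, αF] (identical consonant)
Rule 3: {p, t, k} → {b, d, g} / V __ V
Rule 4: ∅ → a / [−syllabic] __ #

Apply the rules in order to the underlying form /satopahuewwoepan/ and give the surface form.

Rule 1 (intervocalic voicing): /t/ is a voiceless obstruent between vowels /a/ and /o/, so it voices to [d]. /p/ is a voiceless obstruent between vowels /o/ and /a/, so it voices to [b]. /p/ is a voiceless obstruent between vowels /e/ and /a/, so it voices to [b]. /satopahuewwoepan/ → sadobahuewwoeban.
Rule 2 (degemination): /ww/ is a geminate; the first /w/ deletes. /sadobahuewwoeban/ → sadobahuewoeban.
Rule 3 (intervocalic voicing): no segment meets the environment; /sadobahuewoeban/ is unchanged.
Rule 4 (final a-epenthesis): the form ends in the consonant /n/, so [a] is inserted word-finally. /sadobahuewoeban/ → sadobahuewoebana.

sadobahuewoebana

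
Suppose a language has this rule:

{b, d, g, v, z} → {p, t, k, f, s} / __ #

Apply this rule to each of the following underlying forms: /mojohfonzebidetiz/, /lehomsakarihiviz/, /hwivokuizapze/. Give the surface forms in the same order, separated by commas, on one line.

mojohfonzebidetis, lehomsakarihivis, hwivokuizapze

/mojohfonzebidetiz/: /z/ is a voiced obstruent in word-final position, so it devoices to [s]. → [mojohfonzebidetis].
/lehomsakarihiviz/: /z/ is a voiced obstruent in word-final position, so it devoices to [s]. → [lehomsakarihivis].
/hwivokuizapze/: the rule's environment is not met; surfaces unchanged as [hwivokuizapze].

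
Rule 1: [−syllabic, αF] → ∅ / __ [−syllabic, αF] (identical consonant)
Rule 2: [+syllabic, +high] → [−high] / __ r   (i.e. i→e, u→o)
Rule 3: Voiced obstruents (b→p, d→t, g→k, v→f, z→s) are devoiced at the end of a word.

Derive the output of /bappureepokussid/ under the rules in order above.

Rule 1 (degemination): /pp/ is a geminate; the first /p/ deletes. /ss/ is a geminate; the first /s/ deletes. /bappureepokussid/ → bapureepokusid.
Rule 2 (pre-rhotic lowering): /u/ is a high vowel immediately before /r/, so it lowers to [o]. /bapureepokusid/ → baporeepokusid.
Rule 3 (final devoicing): /d/ is a voiced obstruent in word-final position, so it devoices to [t]. /baporeepokusid/ → baporeepokusit.

baporeepokusit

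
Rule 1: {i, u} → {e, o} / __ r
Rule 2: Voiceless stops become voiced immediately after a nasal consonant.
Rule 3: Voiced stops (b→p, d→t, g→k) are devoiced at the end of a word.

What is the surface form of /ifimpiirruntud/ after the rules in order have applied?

Rule 1 (pre-rhotic lowering): /i/ is a high vowel immediately before /r/, so it lowers to [e]. /ifimpiirruntud/ → ifimpierruntud.
Rule 2 (post-nasal voicing): /p/ is a voiceless stop immediately after the nasal /m/, so it voices to [b]. /t/ is a voiceless stop immediately after the nasal /n/, so it voices to [d]. /ifimpierruntud/ → ifimbierrundud.
Rule 3 (final devoicing): /d/ is a voiced stop in word-final position, so it devoices to [t]. /ifimbierrundud/ → ifimbierrundut.

ifimbierrundut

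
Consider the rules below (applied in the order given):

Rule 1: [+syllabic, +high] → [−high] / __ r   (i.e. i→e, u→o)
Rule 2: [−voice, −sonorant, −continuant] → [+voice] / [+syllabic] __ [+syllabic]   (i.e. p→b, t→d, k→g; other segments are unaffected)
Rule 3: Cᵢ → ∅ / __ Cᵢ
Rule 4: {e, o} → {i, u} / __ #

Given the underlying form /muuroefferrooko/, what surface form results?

muoroeferoogu

Rule 1 (pre-rhotic lowering): /u/ is a high vowel immediately before /r/, so it lowers to [o]. /muuroefferrooko/ → muoroefferrooko.
Rule 2 (intervocalic voicing): /k/ is a voiceless stop between vowels /o/ and /o/, so it voices to [g]. /muoroefferrooko/ → muoroefferroogo.
Rule 3 (degemination): /ff/ is a geminate; the first /f/ deletes. /rr/ is a geminate; the first /r/ deletes. /muoroefferroogo/ → muoroeferoogo.
Rule 4 (final vowel raising): /o/ is a mid vowel in word-final position, so it raises to [u]. /muoroeferoogo/ → muoroeferoogu.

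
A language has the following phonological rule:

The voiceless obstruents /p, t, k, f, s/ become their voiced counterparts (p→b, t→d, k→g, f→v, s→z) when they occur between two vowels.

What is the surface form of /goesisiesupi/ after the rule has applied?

goeziziezubi

/s/ is a voiceless obstruent between vowels /e/ and /i/, so it voices to [z].
/s/ is a voiceless obstruent between vowels /i/ and /i/, so it voices to [z].
/s/ is a voiceless obstruent between vowels /e/ and /u/, so it voices to [z].
/p/ is a voiceless obstruent between vowels /u/ and /i/, so it voices to [b].
Surface form: [goeziziezubi].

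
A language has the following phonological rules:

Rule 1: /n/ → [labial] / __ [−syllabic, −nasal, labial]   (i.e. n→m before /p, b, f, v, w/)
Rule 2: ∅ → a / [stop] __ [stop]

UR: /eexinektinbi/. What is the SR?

Rule 1 (nasal place assimilation): /n/ precedes the labial consonant /b/, so it assimilates in place to [m]. /eexinektinbi/ → eexinektimbi.
Rule 2 (stop-cluster a-epenthesis): /k/ and /t/ form a stop–stop cluster, so [a] is inserted between them. /eexinektimbi/ → eexinekatimbi.

eexinekatimbi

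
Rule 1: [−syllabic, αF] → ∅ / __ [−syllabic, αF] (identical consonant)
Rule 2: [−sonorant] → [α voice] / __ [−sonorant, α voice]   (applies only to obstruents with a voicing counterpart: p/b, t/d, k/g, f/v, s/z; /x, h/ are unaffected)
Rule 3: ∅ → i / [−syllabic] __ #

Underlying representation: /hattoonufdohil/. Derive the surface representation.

Rule 1 (degemination): /tt/ is a geminate; the first /t/ deletes. /hattoonufdohil/ → hatoonufdohil.
Rule 2 (regressive voicing assimilation): /f/ precedes the voiced obstruent /d/, so it voices to [v] by assimilation. /hatoonufdohil/ → hatoonuvdohil.
Rule 3 (final i-epenthesis): the form ends in the consonant /l/, so [i] is inserted word-finally. /hatoonuvdohil/ → hatoonuvdohili.

hatoonuvdohili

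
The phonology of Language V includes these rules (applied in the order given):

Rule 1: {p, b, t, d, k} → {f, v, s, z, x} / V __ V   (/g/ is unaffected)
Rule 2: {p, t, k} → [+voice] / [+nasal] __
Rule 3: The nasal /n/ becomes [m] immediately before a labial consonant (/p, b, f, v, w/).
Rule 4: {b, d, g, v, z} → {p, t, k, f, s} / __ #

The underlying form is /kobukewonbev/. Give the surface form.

Rule 1 (intervocalic spirantization): /b/ is a stop between vowels /o/ and /u/, so it spirantizes to the fricative [v]. /k/ is a stop between vowels /u/ and /e/, so it spirantizes to the fricative [x]. /kobukewonbev/ → kovuxewonbev.
Rule 2 (post-nasal voicing): no segment meets the environment; /kovuxewonbev/ is unchanged.
Rule 3 (nasal place assimilation): /n/ precedes the labial consonant /b/, so it assimilates in place to [m]. /kovuxewonbev/ → kovuxewombev.
Rule 4 (final devoicing): /v/ is a voiced obstruent in word-final position, so it devoices to [f]. /kovuxewombev/ → kovuxewombef.

kovuxewombef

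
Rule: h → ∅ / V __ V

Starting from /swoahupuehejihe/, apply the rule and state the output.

/h/ occurs between vowels /a/ and /u/, so it deletes.
/h/ occurs between vowels /e/ and /e/, so it deletes.
/h/ occurs between vowels /i/ and /e/, so it deletes.
Surface form: [swoaupueejie].

swoaupueejie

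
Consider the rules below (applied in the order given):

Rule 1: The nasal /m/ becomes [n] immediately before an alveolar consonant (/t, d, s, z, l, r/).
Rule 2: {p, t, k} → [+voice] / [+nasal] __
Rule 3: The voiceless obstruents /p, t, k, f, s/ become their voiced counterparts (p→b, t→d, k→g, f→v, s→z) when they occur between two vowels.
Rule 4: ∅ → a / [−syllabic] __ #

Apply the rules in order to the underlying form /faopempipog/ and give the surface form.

Rule 1 (nasal place assimilation): no segment meets the environment; /faopempipog/ is unchanged.
Rule 2 (post-nasal voicing): /p/ is a voiceless stop immediately after the nasal /m/, so it voices to [b]. /faopempipog/ → faopembipog.
Rule 3 (intervocalic voicing): /p/ is a voiceless obstruent between vowels /o/ and /e/, so it voices to [b]. /p/ is a voiceless obstruent between vowels /i/ and /o/, so it voices to [b]. /faopembipog/ → faobembibog.
Rule 4 (final a-epenthesis): the form ends in the consonant /g/, so [a] is inserted word-finally. /faobembibog/ → faobembiboga.

faobembiboga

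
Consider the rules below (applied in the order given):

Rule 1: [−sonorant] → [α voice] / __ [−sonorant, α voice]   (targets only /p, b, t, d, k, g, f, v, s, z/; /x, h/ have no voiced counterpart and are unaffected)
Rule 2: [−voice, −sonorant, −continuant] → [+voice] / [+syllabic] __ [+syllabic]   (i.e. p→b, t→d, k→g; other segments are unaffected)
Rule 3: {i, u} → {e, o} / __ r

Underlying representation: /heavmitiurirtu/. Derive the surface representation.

heavmidiorertu

Rule 1 (regressive voicing assimilation): no segment meets the environment; /heavmitiurirtu/ is unchanged.
Rule 2 (intervocalic voicing): /t/ is a voiceless stop between vowels /i/ and /i/, so it voices to [d]. /heavmitiurirtu/ → heavmidiurirtu.
Rule 3 (pre-rhotic lowering): /u/ is a high vowel immediately before /r/, so it lowers to [o]. /i/ is a high vowel immediately before /r/, so it lowers to [e]. /heavmidiurirtu/ → heavmidiorertu.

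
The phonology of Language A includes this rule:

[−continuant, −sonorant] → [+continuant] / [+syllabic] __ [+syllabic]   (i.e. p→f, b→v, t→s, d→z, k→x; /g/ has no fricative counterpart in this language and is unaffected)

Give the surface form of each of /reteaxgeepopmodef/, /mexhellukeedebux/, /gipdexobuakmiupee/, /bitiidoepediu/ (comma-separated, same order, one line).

/reteaxgeepopmodef/: /t/ is a stop between vowels /e/ and /e/, so it spirantizes to the fricative [s]. /p/ is a stop between vowels /e/ and /o/, so it spirantizes to the fricative [f]. /d/ is a stop between vowels /o/ and /e/, so it spirantizes to the fricative [z]. → [reseaxgeefopmozef].
/mexhellukeedebux/: /k/ is a stop between vowels /u/ and /e/, so it spirantizes to the fricative [x]. /d/ is a stop between vowels /e/ and /e/, so it spirantizes to the fricative [z]. /b/ is a stop between vowels /e/ and /u/, so it spirantizes to the fricative [v]. → [mexhelluxeezevux].
/gipdexobuakmiupee/: /b/ is a stop between vowels /o/ and /u/, so it spirantizes to the fricative [v]. /p/ is a stop between vowels /u/ and /e/, so it spirantizes to the fricative [f]. → [gipdexovuakmiufee].
/bitiidoepediu/: /t/ is a stop between vowels /i/ and /i/, so it spirantizes to the fricative [s]. /d/ is a stop between vowels /i/ and /o/, so it spirantizes to the fricative [z]. /p/ is a stop between vowels /e/ and /e/, so it spirantizes to the fricative [f]. /d/ is a stop between vowels /e/ and /i/, so it spirantizes to the fricative [z]. → [bisiizoefeziu].

reseaxgeefopmozef, mexhelluxeezevux, gipdexovuakmiufee, bisiizoefeziu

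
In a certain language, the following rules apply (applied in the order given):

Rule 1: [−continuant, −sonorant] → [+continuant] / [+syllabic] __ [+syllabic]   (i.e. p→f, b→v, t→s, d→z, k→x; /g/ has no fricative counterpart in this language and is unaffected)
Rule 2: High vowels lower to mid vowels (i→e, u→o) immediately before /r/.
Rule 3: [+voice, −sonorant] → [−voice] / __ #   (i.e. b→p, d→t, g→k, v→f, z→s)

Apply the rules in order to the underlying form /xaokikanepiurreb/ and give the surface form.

Rule 1 (intervocalic spirantization): /k/ is a stop between vowels /o/ and /i/, so it spirantizes to the fricative [x]. /k/ is a stop between vowels /i/ and /a/, so it spirantizes to the fricative [x]. /p/ is a stop between vowels /e/ and /i/, so it spirantizes to the fricative [f]. /xaokikanepiurreb/ → xaoxixanefiurreb.
Rule 2 (pre-rhotic lowering): /u/ is a high vowel immediately before /r/, so it lowers to [o]. /xaoxixanefiurreb/ → xaoxixanefiorreb.
Rule 3 (final devoicing): /b/ is a voiced obstruent in word-final position, so it devoices to [p]. /xaoxixanefiorreb/ → xaoxixanefiorrep.

xaoxixanefiorrep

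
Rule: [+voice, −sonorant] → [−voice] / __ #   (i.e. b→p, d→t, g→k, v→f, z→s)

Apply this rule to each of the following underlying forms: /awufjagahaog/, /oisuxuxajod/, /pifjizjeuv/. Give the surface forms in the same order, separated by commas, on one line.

awufjagahaok, oisuxuxajot, pifjizjeuf

/awufjagahaog/: /g/ is a voiced obstruent in word-final position, so it devoices to [k]. → [awufjagahaok].
/oisuxuxajod/: /d/ is a voiced obstruent in word-final position, so it devoices to [t]. → [oisuxuxajot].
/pifjizjeuv/: /v/ is a voiced obstruent in word-final position, so it devoices to [f]. → [pifjizjeuf].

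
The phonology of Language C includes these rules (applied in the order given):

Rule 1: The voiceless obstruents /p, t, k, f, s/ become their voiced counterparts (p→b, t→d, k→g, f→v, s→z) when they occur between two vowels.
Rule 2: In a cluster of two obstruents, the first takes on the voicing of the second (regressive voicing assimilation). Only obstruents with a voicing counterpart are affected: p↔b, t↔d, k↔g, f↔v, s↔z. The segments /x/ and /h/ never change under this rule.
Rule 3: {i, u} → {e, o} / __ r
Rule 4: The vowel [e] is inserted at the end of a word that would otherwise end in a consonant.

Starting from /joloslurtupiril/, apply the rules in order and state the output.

Rule 1 (intervocalic voicing): /p/ is a voiceless obstruent between vowels /u/ and /i/, so it voices to [b]. /joloslurtupiril/ → joloslurtubiril.
Rule 2 (regressive voicing assimilation): no segment meets the environment; /joloslurtubiril/ is unchanged.
Rule 3 (pre-rhotic lowering): /u/ is a high vowel immediately before /r/, so it lowers to [o]. /i/ is a high vowel immediately before /r/, so it lowers to [e]. /joloslurtubiril/ → joloslortuberil.
Rule 4 (final e-epenthesis): the form ends in the consonant /l/, so [e] is inserted word-finally. /joloslortuberil/ → joloslortuberile.

joloslortuberile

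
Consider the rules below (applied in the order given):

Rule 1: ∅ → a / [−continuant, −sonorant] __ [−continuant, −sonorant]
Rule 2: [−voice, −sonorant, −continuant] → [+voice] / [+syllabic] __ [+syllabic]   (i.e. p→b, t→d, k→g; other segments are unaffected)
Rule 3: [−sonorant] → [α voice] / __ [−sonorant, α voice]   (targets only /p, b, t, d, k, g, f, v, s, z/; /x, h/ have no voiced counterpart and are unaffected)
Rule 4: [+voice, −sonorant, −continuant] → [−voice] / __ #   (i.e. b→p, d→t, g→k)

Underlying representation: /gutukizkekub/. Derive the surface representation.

gudugiskegup

Rule 1 (stop-cluster a-epenthesis): no segment meets the environment; /gutukizkekub/ is unchanged.
Rule 2 (intervocalic voicing): /t/ is a voiceless stop between vowels /u/ and /u/, so it voices to [d]. /k/ is a voiceless stop between vowels /u/ and /i/, so it voices to [g]. /k/ is a voiceless stop between vowels /e/ and /u/, so it voices to [g]. /gutukizkekub/ → gudugizkegub.
Rule 3 (regressive voicing assimilation): /z/ precedes the voiceless obstruent /k/, so it devoices to [s] by assimilation. /gudugizkegub/ → gudugiskegub.
Rule 4 (final devoicing): /b/ is a voiced stop in word-final position, so it devoices to [p]. /gudugiskegub/ → gudugiskegup.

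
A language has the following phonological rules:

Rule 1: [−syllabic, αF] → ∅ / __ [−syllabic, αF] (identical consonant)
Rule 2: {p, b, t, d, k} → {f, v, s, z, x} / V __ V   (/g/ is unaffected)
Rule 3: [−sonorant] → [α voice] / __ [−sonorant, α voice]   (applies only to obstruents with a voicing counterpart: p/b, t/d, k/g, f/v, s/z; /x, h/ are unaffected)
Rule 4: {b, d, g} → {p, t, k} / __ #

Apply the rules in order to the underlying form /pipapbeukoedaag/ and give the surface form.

pifabbeuxoezaak

Rule 1 (degemination): no segment meets the environment; /pipapbeukoedaag/ is unchanged.
Rule 2 (intervocalic spirantization): /p/ is a stop between vowels /i/ and /a/, so it spirantizes to the fricative [f]. /k/ is a stop between vowels /u/ and /o/, so it spirantizes to the fricative [x]. /d/ is a stop between vowels /e/ and /a/, so it spirantizes to the fricative [z]. /pipapbeukoedaag/ → pifapbeuxoezaag.
Rule 3 (regressive voicing assimilation): /p/ precedes the voiced obstruent /b/, so it voices to [b] by assimilation. /pifapbeuxoezaag/ → pifabbeuxoezaag.
Rule 4 (final devoicing): /g/ is a voiced stop in word-final position, so it devoices to [k]. /pifabbeuxoezaag/ → pifabbeuxoezaak.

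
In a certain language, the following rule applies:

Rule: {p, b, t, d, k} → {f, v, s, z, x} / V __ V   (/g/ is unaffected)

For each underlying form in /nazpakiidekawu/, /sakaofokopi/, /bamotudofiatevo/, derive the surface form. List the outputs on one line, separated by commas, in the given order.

/nazpakiidekawu/: /k/ is a stop between vowels /a/ and /i/, so it spirantizes to the fricative [x]. /d/ is a stop between vowels /i/ and /e/, so it spirantizes to the fricative [z]. /k/ is a stop between vowels /e/ and /a/, so it spirantizes to the fricative [x]. → [nazpaxiizexawu].
/sakaofokopi/: /k/ is a stop between vowels /a/ and /a/, so it spirantizes to the fricative [x]. /k/ is a stop between vowels /o/ and /o/, so it spirantizes to the fricative [x]. /p/ is a stop between vowels /o/ and /i/, so it spirantizes to the fricative [f]. → [saxaofoxofi].
/bamotudofiatevo/: /t/ is a stop between vowels /o/ and /u/, so it spirantizes to the fricative [s]. /d/ is a stop between vowels /u/ and /o/, so it spirantizes to the fricative [z]. /t/ is a stop between vowels /a/ and /e/, so it spirantizes to the fricative [s]. → [bamosuzofiasevo].

nazpaxiizexawu, saxaofoxofi, bamosuzofiasevo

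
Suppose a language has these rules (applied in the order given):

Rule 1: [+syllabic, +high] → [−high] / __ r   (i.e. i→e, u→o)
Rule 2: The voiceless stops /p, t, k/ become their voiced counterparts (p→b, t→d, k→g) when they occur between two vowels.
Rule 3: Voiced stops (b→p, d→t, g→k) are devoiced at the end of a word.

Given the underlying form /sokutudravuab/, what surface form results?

sogududravuap

Rule 1 (pre-rhotic lowering): no segment meets the environment; /sokutudravuab/ is unchanged.
Rule 2 (intervocalic voicing): /k/ is a voiceless stop between vowels /o/ and /u/, so it voices to [g]. /t/ is a voiceless stop between vowels /u/ and /u/, so it voices to [d]. /sokutudravuab/ → sogududravuab.
Rule 3 (final devoicing): /b/ is a voiced stop in word-final position, so it devoices to [p]. /sogududravuab/ → sogududravuap.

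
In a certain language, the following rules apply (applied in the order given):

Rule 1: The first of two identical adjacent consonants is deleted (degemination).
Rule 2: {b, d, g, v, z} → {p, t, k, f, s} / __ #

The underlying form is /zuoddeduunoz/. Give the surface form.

Rule 1 (degemination): /dd/ is a geminate; the first /d/ deletes. /zuoddeduunoz/ → zuodeduunoz.
Rule 2 (final devoicing): /z/ is a voiced obstruent in word-final position, so it devoices to [s]. /zuodeduunoz/ → zuodeduunos.

zuodeduunos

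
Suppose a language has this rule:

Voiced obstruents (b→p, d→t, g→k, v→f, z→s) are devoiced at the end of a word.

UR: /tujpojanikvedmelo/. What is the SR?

No segment of /tujpojanikvedmelo/ meets the structural description of the rule, so the form surfaces unchanged.

tujpojanikvedmelo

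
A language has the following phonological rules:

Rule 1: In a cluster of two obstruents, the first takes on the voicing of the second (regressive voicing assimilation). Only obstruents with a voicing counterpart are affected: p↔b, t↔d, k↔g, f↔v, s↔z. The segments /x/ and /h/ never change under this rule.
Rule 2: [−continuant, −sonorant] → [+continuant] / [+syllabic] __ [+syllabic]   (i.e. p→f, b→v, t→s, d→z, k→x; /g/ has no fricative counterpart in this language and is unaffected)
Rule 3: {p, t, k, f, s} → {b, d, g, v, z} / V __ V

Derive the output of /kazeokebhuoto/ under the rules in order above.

Rule 1 (regressive voicing assimilation): /b/ precedes the voiceless obstruent /h/, so it devoices to [p] by assimilation. /kazeokebhuoto/ → kazeokephuoto.
Rule 2 (intervocalic spirantization): /k/ is a stop between vowels /o/ and /e/, so it spirantizes to the fricative [x]. /t/ is a stop between vowels /o/ and /o/, so it spirantizes to the fricative [s]. /kazeokephuoto/ → kazeoxephuoso.
Rule 3 (intervocalic voicing): /s/ is a voiceless obstruent between vowels /o/ and /o/, so it voices to [z]. /kazeoxephuoso/ → kazeoxephuozo.

kazeoxephuozo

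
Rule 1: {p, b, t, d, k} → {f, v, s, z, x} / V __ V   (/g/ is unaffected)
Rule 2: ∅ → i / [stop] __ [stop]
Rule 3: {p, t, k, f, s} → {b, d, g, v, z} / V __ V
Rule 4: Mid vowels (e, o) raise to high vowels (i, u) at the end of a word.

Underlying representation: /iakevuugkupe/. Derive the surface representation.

iaxevuugiguvi

Rule 1 (intervocalic spirantization): /k/ is a stop between vowels /a/ and /e/, so it spirantizes to the fricative [x]. /p/ is a stop between vowels /u/ and /e/, so it spirantizes to the fricative [f]. /iakevuugkupe/ → iaxevuugkufe.
Rule 2 (stop-cluster i-epenthesis): /g/ and /k/ form a stop–stop cluster, so [i] is inserted between them. /iaxevuugkufe/ → iaxevuugikufe.
Rule 3 (intervocalic voicing): /k/ is a voiceless obstruent between vowels /i/ and /u/, so it voices to [g]. /f/ is a voiceless obstruent between vowels /u/ and /e/, so it voices to [v]. /iaxevuugikufe/ → iaxevuugiguve.
Rule 4 (final vowel raising): /e/ is a mid vowel in word-final position, so it raises to [i]. /iaxevuugiguve/ → iaxevuugiguvi.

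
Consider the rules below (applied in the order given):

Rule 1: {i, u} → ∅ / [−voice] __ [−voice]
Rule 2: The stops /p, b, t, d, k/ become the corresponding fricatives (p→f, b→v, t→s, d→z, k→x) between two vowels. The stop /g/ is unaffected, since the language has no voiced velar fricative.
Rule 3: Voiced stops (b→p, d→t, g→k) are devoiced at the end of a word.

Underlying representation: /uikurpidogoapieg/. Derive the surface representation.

Rule 1 (high vowel syncope): no segment meets the environment; /uikurpidogoapieg/ is unchanged.
Rule 2 (intervocalic spirantization): /k/ is a stop between vowels /i/ and /u/, so it spirantizes to the fricative [x]. /d/ is a stop between vowels /i/ and /o/, so it spirantizes to the fricative [z]. /p/ is a stop between vowels /a/ and /i/, so it spirantizes to the fricative [f]. /uikurpidogoapieg/ → uixurpizogoafieg.
Rule 3 (final devoicing): /g/ is a voiced stop in word-final position, so it devoices to [k]. /uixurpizogoafieg/ → uixurpizogoafiek.

uixurpizogoafiek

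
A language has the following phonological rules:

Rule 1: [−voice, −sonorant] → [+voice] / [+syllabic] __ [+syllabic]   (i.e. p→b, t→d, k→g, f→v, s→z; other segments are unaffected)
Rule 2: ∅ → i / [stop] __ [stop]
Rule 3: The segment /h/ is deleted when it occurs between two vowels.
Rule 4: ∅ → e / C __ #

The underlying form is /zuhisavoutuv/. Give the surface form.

Rule 1 (intervocalic voicing): /s/ is a voiceless obstruent between vowels /i/ and /a/, so it voices to [z]. /t/ is a voiceless obstruent between vowels /u/ and /u/, so it voices to [d]. /zuhisavoutuv/ → zuhizavouduv.
Rule 2 (stop-cluster i-epenthesis): no segment meets the environment; /zuhizavouduv/ is unchanged.
Rule 3 (intervocalic h-deletion): /h/ occurs between vowels /u/ and /i/, so it deletes. /zuhizavouduv/ → zuizavouduv.
Rule 4 (final e-epenthesis): the form ends in the consonant /v/, so [e] is inserted word-finally. /zuizavouduv/ → zuizavouduve.

zuizavouduve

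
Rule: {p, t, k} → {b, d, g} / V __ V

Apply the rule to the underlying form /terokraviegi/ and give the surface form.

No segment of /terokraviegi/ meets the structural description of the rule, so the form surfaces unchanged.

terokraviegi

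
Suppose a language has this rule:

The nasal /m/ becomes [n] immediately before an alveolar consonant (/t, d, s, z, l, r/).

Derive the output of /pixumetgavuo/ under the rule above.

No segment of /pixumetgavuo/ meets the structural description of the rule, so the form surfaces unchanged.

pixumetgavuo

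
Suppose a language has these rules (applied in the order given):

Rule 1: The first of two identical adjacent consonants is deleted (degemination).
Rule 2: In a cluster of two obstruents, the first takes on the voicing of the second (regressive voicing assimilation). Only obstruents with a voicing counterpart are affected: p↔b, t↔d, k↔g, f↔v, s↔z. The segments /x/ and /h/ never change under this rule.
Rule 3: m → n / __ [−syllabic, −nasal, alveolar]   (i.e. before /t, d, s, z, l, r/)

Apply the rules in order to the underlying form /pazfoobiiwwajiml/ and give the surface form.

pasfoobiiwajinl

Rule 1 (degemination): /ww/ is a geminate; the first /w/ deletes. /pazfoobiiwwajiml/ → pazfoobiiwajiml.
Rule 2 (regressive voicing assimilation): /z/ precedes the voiceless obstruent /f/, so it devoices to [s] by assimilation. /pazfoobiiwajiml/ → pasfoobiiwajiml.
Rule 3 (nasal place assimilation): /m/ precedes the alveolar consonant /l/, so it assimilates in place to [n]. /pasfoobiiwajiml/ → pasfoobiiwajinl.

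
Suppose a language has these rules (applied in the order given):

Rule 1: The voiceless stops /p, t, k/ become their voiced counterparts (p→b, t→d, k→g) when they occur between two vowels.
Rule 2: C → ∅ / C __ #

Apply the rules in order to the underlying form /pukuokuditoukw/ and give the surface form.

puguogudidouk

Rule 1 (intervocalic voicing): /k/ is a voiceless stop between vowels /u/ and /u/, so it voices to [g]. /k/ is a voiceless stop between vowels /o/ and /u/, so it voices to [g]. /t/ is a voiceless stop between vowels /i/ and /o/, so it voices to [d]. /pukuokuditoukw/ → puguogudidoukw.
Rule 2 (final cluster simplification): /w/ is the second consonant of a word-final cluster /kw/, so it deletes. /puguogudidoukw/ → puguogudidouk.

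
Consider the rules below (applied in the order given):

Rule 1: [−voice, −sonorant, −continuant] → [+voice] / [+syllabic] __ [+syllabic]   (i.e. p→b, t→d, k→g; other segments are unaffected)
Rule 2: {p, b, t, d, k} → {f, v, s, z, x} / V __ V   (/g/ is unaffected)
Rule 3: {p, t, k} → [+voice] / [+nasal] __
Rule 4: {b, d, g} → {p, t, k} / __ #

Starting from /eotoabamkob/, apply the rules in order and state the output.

eozoavamgop

Rule 1 (intervocalic voicing): /t/ is a voiceless stop between vowels /o/ and /o/, so it voices to [d]. /eotoabamkob/ → eodoabamkob.
Rule 2 (intervocalic spirantization): /d/ is a stop between vowels /o/ and /o/, so it spirantizes to the fricative [z]. /b/ is a stop between vowels /a/ and /a/, so it spirantizes to the fricative [v]. /eodoabamkob/ → eozoavamkob.
Rule 3 (post-nasal voicing): /k/ is a voiceless stop immediately after the nasal /m/, so it voices to [g]. /eozoavamkob/ → eozoavamgob.
Rule 4 (final devoicing): /b/ is a voiced stop in word-final position, so it devoices to [p]. /eozoavamgob/ → eozoavamgop.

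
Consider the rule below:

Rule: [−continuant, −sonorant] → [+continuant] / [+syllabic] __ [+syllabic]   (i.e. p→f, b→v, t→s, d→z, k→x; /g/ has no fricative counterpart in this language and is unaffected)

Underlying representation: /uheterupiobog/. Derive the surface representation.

/t/ is a stop between vowels /e/ and /e/, so it spirantizes to the fricative [s].
/p/ is a stop between vowels /u/ and /i/, so it spirantizes to the fricative [f].
/b/ is a stop between vowels /o/ and /o/, so it spirantizes to the fricative [v].
Surface form: [uheserufiovog].

uheserufiovog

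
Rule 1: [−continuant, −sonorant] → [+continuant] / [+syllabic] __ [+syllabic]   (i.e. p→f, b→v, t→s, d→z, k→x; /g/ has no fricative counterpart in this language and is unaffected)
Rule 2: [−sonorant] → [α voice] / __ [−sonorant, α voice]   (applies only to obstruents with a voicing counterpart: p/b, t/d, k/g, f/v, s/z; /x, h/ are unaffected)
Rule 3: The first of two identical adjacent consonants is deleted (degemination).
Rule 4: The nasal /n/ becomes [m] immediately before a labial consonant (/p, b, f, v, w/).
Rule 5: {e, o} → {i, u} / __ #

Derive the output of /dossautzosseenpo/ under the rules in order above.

dosaudzoseempu

Rule 1 (intervocalic spirantization): no segment meets the environment; /dossautzosseenpo/ is unchanged.
Rule 2 (regressive voicing assimilation): /t/ precedes the voiced obstruent /z/, so it voices to [d] by assimilation. /dossautzosseenpo/ → dossaudzosseenpo.
Rule 3 (degemination): /ss/ is a geminate; the first /s/ deletes. /ss/ is a geminate; the first /s/ deletes. /dossaudzosseenpo/ → dosaudzoseenpo.
Rule 4 (nasal place assimilation): /n/ precedes the labial consonant /p/, so it assimilates in place to [m]. /dosaudzoseenpo/ → dosaudzoseempo.
Rule 5 (final vowel raising): /o/ is a mid vowel in word-final position, so it raises to [u]. /dosaudzoseempo/ → dosaudzoseempu.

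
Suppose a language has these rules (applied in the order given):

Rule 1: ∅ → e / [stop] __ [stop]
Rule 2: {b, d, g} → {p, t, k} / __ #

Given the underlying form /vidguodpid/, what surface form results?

Rule 1 (stop-cluster e-epenthesis): /d/ and /g/ form a stop–stop cluster, so [e] is inserted between them. /d/ and /p/ form a stop–stop cluster, so [e] is inserted between them. /vidguodpid/ → videguodepid.
Rule 2 (final devoicing): /d/ is a voiced stop in word-final position, so it devoices to [t]. /videguodepid/ → videguodepit.

videguodepit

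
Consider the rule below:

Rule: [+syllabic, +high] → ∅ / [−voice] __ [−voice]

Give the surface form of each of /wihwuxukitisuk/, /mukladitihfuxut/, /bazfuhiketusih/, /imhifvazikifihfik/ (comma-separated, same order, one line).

/wihwuxukitisuk/: /u/ is a high vowel flanked by voiceless consonants /x/ and /k/, so it deletes. /i/ is a high vowel flanked by voiceless consonants /k/ and /t/, so it deletes. /i/ is a high vowel flanked by voiceless consonants /t/ and /s/, so it deletes. /u/ is a high vowel flanked by voiceless consonants /s/ and /k/, so it deletes. → [wihwuxktsk].
/mukladitihfuxut/: /i/ is a high vowel flanked by voiceless consonants /t/ and /h/, so it deletes. /u/ is a high vowel flanked by voiceless consonants /f/ and /x/, so it deletes. /u/ is a high vowel flanked by voiceless consonants /x/ and /t/, so it deletes. → [mukladithfxt].
/bazfuhiketusih/: /u/ is a high vowel flanked by voiceless consonants /f/ and /h/, so it deletes. /i/ is a high vowel flanked by voiceless consonants /h/ and /k/, so it deletes. /u/ is a high vowel flanked by voiceless consonants /t/ and /s/, so it deletes. /i/ is a high vowel flanked by voiceless consonants /s/ and /h/, so it deletes. → [bazfhketsh].
/imhifvazikifihfik/: /i/ is a high vowel flanked by voiceless consonants /h/ and /f/, so it deletes. /i/ is a high vowel flanked by voiceless consonants /k/ and /f/, so it deletes. /i/ is a high vowel flanked by voiceless consonants /f/ and /h/, so it deletes. /i/ is a high vowel flanked by voiceless consonants /f/ and /k/, so it deletes. → [imhfvazikfhfk].

wihwuxktsk, mukladithfxt, bazfhketsh, imhfvazikfhfk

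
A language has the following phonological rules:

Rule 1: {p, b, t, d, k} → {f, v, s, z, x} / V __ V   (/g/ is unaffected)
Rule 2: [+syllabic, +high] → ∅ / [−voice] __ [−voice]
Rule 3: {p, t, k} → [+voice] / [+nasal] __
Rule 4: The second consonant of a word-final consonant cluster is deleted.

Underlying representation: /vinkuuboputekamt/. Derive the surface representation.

vinguuvofsexam

Rule 1 (intervocalic spirantization): /b/ is a stop between vowels /u/ and /o/, so it spirantizes to the fricative [v]. /p/ is a stop between vowels /o/ and /u/, so it spirantizes to the fricative [f]. /t/ is a stop between vowels /u/ and /e/, so it spirantizes to the fricative [s]. /k/ is a stop between vowels /e/ and /a/, so it spirantizes to the fricative [x]. /vinkuuboputekamt/ → vinkuuvofusexamt.
Rule 2 (high vowel syncope): /u/ is a high vowel flanked by voiceless consonants /f/ and /s/, so it deletes. /vinkuuvofusexamt/ → vinkuuvofsexamt.
Rule 3 (post-nasal voicing): /k/ is a voiceless stop immediately after the nasal /n/, so it voices to [g]. /t/ is a voiceless stop immediately after the nasal /m/, so it voices to [d]. /vinkuuvofsexamt/ → vinguuvofsexamd.
Rule 4 (final cluster simplification): /d/ is the second consonant of a word-final cluster /md/, so it deletes. /vinguuvofsexamd/ → vinguuvofsexam.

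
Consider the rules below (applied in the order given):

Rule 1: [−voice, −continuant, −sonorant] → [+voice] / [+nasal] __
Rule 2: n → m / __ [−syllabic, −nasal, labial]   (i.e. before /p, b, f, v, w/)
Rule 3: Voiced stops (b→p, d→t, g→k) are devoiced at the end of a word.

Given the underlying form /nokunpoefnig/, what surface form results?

nokumboefnik

Rule 1 (post-nasal voicing): /p/ is a voiceless stop immediately after the nasal /n/, so it voices to [b]. /nokunpoefnig/ → nokunboefnig.
Rule 2 (nasal place assimilation): /n/ precedes the labial consonant /b/, so it assimilates in place to [m]. /nokunboefnig/ → nokumboefnig.
Rule 3 (final devoicing): /g/ is a voiced stop in word-final position, so it devoices to [k]. /nokumboefnig/ → nokumboefnik.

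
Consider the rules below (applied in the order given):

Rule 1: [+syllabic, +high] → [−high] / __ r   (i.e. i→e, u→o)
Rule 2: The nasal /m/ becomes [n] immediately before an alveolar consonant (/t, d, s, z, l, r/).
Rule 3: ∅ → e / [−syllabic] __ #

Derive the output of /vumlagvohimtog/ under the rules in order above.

vunlagvohintoge

Rule 1 (pre-rhotic lowering): no segment meets the environment; /vumlagvohimtog/ is unchanged.
Rule 2 (nasal place assimilation): /m/ precedes the alveolar consonant /l/, so it assimilates in place to [n]. /m/ precedes the alveolar consonant /t/, so it assimilates in place to [n]. /vumlagvohimtog/ → vunlagvohintog.
Rule 3 (final e-epenthesis): the form ends in the consonant /g/, so [e] is inserted word-finally. /vunlagvohintog/ → vunlagvohintoge.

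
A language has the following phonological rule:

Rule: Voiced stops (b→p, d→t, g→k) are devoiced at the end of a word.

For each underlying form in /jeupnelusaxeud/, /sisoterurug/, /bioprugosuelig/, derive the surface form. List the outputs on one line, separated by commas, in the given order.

jeupnelusaxeut, sisoteruruk, bioprugosuelik

/jeupnelusaxeud/: /d/ is a voiced stop in word-final position, so it devoices to [t]. → [jeupnelusaxeut].
/sisoterurug/: /g/ is a voiced stop in word-final position, so it devoices to [k]. → [sisoteruruk].
/bioprugosuelig/: /g/ is a voiced stop in word-final position, so it devoices to [k]. → [bioprugosuelik].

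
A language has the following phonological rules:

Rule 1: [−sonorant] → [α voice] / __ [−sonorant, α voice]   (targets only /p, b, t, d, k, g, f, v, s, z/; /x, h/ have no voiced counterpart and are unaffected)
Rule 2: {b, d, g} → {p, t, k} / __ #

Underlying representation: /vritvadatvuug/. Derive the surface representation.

Rule 1 (regressive voicing assimilation): /t/ precedes the voiced obstruent /v/, so it voices to [d] by assimilation. /t/ precedes the voiced obstruent /v/, so it voices to [d] by assimilation. /vritvadatvuug/ → vridvadadvuug.
Rule 2 (final devoicing): /g/ is a voiced stop in word-final position, so it devoices to [k]. /vridvadadvuug/ → vridvadadvuuk.

vridvadadvuuk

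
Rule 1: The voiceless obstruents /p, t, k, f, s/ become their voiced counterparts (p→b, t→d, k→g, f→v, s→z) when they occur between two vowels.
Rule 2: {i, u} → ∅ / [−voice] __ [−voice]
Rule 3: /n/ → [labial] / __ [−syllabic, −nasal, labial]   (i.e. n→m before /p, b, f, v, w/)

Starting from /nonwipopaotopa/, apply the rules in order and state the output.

Rule 1 (intervocalic voicing): /p/ is a voiceless obstruent between vowels /i/ and /o/, so it voices to [b]. /p/ is a voiceless obstruent between vowels /o/ and /a/, so it voices to [b]. /t/ is a voiceless obstruent between vowels /o/ and /o/, so it voices to [d]. /p/ is a voiceless obstruent between vowels /o/ and /a/, so it voices to [b]. /nonwipopaotopa/ → nonwibobaodoba.
Rule 2 (high vowel syncope): no segment meets the environment; /nonwibobaodoba/ is unchanged.
Rule 3 (nasal place assimilation): /n/ precedes the labial consonant /w/, so it assimilates in place to [m]. /nonwibobaodoba/ → nomwibobaodoba.

nomwibobaodoba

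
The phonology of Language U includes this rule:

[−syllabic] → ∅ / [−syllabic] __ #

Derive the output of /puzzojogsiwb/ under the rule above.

puzzojogsiw

/b/ is the second consonant of a word-final cluster /wb/, so it deletes.
The other instances of /p/, /z/, /j/, /g/, /s/, /w/ do not occur in the required environment and remain unchanged.
Surface form: [puzzojogsiw].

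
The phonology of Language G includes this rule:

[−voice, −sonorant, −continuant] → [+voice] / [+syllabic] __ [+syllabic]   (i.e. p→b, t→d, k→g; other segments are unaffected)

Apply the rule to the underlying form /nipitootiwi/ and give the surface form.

nibidoodiwi

/p/ is a voiceless stop between vowels /i/ and /i/, so it voices to [b].
/t/ is a voiceless stop between vowels /i/ and /o/, so it voices to [d].
/t/ is a voiceless stop between vowels /o/ and /i/, so it voices to [d].
Surface form: [nibidoodiwi].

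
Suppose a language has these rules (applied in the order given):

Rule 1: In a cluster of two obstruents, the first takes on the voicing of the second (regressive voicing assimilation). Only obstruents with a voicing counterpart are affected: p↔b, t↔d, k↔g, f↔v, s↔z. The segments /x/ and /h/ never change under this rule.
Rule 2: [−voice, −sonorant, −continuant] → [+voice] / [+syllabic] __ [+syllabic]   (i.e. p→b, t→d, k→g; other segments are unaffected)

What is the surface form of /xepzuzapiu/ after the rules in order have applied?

xebzuzabiu

Rule 1 (regressive voicing assimilation): /p/ precedes the voiced obstruent /z/, so it voices to [b] by assimilation. /xepzuzapiu/ → xebzuzapiu.
Rule 2 (intervocalic voicing): /p/ is a voiceless stop between vowels /a/ and /i/, so it voices to [b]. /xebzuzapiu/ → xebzuzabiu.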